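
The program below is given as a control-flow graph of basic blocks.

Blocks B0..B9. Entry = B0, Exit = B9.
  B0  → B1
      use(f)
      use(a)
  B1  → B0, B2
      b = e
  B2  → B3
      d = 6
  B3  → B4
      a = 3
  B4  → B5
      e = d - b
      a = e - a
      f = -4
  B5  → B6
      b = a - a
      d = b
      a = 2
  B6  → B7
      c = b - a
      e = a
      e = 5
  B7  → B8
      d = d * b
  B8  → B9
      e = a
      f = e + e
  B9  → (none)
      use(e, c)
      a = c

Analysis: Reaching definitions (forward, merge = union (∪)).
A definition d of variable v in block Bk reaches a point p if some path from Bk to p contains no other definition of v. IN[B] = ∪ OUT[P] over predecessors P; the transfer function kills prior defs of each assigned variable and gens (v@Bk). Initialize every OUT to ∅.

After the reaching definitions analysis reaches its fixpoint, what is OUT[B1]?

Answer: {b@B1}

Derivation:
Fixpoint table:
  B0:   IN={b@B1}   OUT={b@B1}
  B1:   IN={b@B1}   OUT={b@B1}
  B2:   IN={b@B1}   OUT={b@B1, d@B2}
  B3:   IN={b@B1, d@B2}   OUT={a@B3, b@B1, d@B2}
  B4:   IN={a@B3, b@B1, d@B2}   OUT={a@B4, b@B1, d@B2, e@B4, f@B4}
  B5:   IN={a@B4, b@B1, d@B2, e@B4, f@B4}   OUT={a@B5, b@B5, d@B5, e@B4, f@B4}
  B6:   IN={a@B5, b@B5, d@B5, e@B4, f@B4}   OUT={a@B5, b@B5, c@B6, d@B5, e@B6, f@B4}
  B7:   IN={a@B5, b@B5, c@B6, d@B5, e@B6, f@B4}   OUT={a@B5, b@B5, c@B6, d@B7, e@B6, f@B4}
  B8:   IN={a@B5, b@B5, c@B6, d@B7, e@B6, f@B4}   OUT={a@B5, b@B5, c@B6, d@B7, e@B8, f@B8}
  B9:   IN={a@B5, b@B5, c@B6, d@B7, e@B8, f@B8}   OUT={a@B9, b@B5, c@B6, d@B7, e@B8, f@B8}

Merge at B1: IN[B1] = OUT[B0] = {b@B1}
Applying B1's transfer function to that IN value gives OUT[B1] (row B1 above).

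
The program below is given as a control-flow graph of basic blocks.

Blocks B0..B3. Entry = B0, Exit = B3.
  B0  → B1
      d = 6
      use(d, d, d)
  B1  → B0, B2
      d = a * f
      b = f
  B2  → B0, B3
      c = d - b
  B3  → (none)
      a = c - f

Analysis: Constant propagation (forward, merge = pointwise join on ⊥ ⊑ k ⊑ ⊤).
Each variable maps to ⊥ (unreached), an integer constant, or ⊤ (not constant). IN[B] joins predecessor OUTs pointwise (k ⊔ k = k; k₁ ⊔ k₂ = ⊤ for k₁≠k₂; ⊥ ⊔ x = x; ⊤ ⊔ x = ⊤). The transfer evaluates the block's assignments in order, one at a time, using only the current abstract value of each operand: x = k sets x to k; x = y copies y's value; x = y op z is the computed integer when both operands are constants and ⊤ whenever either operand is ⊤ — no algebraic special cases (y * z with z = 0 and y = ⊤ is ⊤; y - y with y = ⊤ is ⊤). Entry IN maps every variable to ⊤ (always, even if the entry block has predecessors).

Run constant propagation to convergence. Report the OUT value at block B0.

Fixpoint table:
  B0:  IN=(all ⊤)  OUT={d:6; rest ⊤}
  B1:  IN={d:6; rest ⊤}  OUT=(all ⊤)
  B2:  IN=(all ⊤)  OUT=(all ⊤)
  B3:  IN=(all ⊤)  OUT=(all ⊤)

Merge at B0 (entry node, so the boundary value (all ⊤) is joined with the incoming edge(s)): IN[B0] = (all ⊤) ⊔ OUT[B1] ⊔ OUT[B2] = {a: ⊤, b: ⊤, c: ⊤, d: ⊤, e: ⊤, f: ⊤}
Applying B0's transfer function to that IN value gives OUT[B0] (row B0 above).

Answer: {a: ⊤, b: ⊤, c: ⊤, d: 6, e: ⊤, f: ⊤}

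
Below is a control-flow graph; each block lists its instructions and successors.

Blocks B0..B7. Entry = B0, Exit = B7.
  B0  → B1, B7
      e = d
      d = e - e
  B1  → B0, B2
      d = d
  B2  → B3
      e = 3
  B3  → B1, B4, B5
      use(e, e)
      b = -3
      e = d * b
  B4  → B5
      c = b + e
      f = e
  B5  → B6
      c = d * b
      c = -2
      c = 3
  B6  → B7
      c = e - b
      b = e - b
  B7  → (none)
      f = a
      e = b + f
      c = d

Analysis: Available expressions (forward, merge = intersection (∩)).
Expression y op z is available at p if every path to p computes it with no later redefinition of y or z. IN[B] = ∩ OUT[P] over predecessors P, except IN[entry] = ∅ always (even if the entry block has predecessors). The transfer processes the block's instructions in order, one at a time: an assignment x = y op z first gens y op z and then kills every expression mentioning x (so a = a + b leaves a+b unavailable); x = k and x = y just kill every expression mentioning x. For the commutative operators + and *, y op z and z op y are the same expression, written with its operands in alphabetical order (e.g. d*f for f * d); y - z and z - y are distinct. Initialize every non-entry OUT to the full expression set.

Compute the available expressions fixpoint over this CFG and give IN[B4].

Converged values:
  B0:  IN={}  OUT={e-e}
  B1:  IN={}  OUT={}
  B2:  IN={}  OUT={}
  B3:  IN={}  OUT={b*d}
  B4:  IN={b*d}  OUT={b*d, b+e}
  B5:  IN={b*d}  OUT={b*d}
  B6:  IN={b*d}  OUT={}
  B7:  IN={}  OUT={b+f}

Merge at B4: IN[B4] = OUT[B3] = {b*d}

Answer: {b*d}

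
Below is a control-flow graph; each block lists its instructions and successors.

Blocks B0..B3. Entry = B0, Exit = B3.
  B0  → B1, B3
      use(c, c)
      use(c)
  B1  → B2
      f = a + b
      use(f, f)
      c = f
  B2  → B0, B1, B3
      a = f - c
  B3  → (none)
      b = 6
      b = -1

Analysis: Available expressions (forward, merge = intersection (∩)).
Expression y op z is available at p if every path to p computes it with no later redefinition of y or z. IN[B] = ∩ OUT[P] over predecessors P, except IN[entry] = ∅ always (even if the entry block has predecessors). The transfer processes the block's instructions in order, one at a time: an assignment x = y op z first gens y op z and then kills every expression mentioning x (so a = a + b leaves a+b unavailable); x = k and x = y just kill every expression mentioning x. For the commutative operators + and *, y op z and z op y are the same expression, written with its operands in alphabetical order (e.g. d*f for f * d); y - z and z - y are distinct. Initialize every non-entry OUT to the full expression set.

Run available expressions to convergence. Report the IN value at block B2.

Converged values:
  B0:  IN={}  OUT={}
  B1:  IN={}  OUT={a+b}
  B2:  IN={a+b}  OUT={f-c}
  B3:  IN={}  OUT={}

Merge at B2: IN[B2] = OUT[B1] = {a+b}

Answer: {a+b}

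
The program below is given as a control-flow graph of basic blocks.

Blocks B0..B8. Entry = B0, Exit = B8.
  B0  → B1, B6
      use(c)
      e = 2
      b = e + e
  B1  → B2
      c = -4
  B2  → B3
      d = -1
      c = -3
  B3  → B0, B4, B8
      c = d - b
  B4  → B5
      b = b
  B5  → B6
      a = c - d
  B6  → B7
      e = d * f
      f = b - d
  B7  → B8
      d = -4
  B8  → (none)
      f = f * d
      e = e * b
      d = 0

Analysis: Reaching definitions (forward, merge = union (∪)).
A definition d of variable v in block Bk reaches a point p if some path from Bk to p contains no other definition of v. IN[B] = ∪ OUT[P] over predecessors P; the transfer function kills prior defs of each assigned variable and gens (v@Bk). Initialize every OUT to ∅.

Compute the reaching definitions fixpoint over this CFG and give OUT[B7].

Converged values:
  B0:  IN={b@B0, c@B3, d@B2, e@B0}  OUT={b@B0, c@B3, d@B2, e@B0}
  B1:  IN={b@B0, c@B3, d@B2, e@B0}  OUT={b@B0, c@B1, d@B2, e@B0}
  B2:  IN={b@B0, c@B1, d@B2, e@B0}  OUT={b@B0, c@B2, d@B2, e@B0}
  B3:  IN={b@B0, c@B2, d@B2, e@B0}  OUT={b@B0, c@B3, d@B2, e@B0}
  B4:  IN={b@B0, c@B3, d@B2, e@B0}  OUT={b@B4, c@B3, d@B2, e@B0}
  B5:  IN={b@B4, c@B3, d@B2, e@B0}  OUT={a@B5, b@B4, c@B3, d@B2, e@B0}
  B6:  IN={a@B5, b@B0, b@B4, c@B3, d@B2, e@B0}  OUT={a@B5, b@B0, b@B4, c@B3, d@B2, e@B6, f@B6}
  B7:  IN={a@B5, b@B0, b@B4, c@B3, d@B2, e@B6, f@B6}  OUT={a@B5, b@B0, b@B4, c@B3, d@B7, e@B6, f@B6}
  B8:  IN={a@B5, b@B0, b@B4, c@B3, d@B2, d@B7, e@B0, e@B6, f@B6}  OUT={a@B5, b@B0, b@B4, c@B3, d@B8, e@B8, f@B8}

Merge at B7: IN[B7] = OUT[B6] = {a@B5, b@B0, b@B4, c@B3, d@B2, e@B6, f@B6}
Applying B7's transfer function to that IN value gives OUT[B7] (row B7 above).

Answer: {a@B5, b@B0, b@B4, c@B3, d@B7, e@B6, f@B6}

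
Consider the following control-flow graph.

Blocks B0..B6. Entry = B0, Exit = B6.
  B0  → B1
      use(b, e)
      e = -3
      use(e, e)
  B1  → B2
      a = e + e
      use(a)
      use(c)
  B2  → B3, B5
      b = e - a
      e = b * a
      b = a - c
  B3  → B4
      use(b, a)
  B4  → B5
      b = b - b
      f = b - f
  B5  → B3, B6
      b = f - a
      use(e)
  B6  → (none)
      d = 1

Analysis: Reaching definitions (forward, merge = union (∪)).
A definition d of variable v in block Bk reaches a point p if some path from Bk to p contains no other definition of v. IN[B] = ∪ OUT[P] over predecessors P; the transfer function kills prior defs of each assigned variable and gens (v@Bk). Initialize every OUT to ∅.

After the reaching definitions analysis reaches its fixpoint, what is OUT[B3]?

Fixpoint table:
  B0:  IN={}  OUT={e@B0}
  B1:  IN={e@B0}  OUT={a@B1, e@B0}
  B2:  IN={a@B1, e@B0}  OUT={a@B1, b@B2, e@B2}
  B3:  IN={a@B1, b@B2, b@B5, e@B2, f@B4}  OUT={a@B1, b@B2, b@B5, e@B2, f@B4}
  B4:  IN={a@B1, b@B2, b@B5, e@B2, f@B4}  OUT={a@B1, b@B4, e@B2, f@B4}
  B5:  IN={a@B1, b@B2, b@B4, e@B2, f@B4}  OUT={a@B1, b@B5, e@B2, f@B4}
  B6:  IN={a@B1, b@B5, e@B2, f@B4}  OUT={a@B1, b@B5, d@B6, e@B2, f@B4}

Merge at B3: IN[B3] = OUT[B2] ⊔ OUT[B5] = {a@B1, b@B2, b@B5, e@B2, f@B4}
Applying B3's transfer function to that IN value gives OUT[B3] (row B3 above).

Answer: {a@B1, b@B2, b@B5, e@B2, f@B4}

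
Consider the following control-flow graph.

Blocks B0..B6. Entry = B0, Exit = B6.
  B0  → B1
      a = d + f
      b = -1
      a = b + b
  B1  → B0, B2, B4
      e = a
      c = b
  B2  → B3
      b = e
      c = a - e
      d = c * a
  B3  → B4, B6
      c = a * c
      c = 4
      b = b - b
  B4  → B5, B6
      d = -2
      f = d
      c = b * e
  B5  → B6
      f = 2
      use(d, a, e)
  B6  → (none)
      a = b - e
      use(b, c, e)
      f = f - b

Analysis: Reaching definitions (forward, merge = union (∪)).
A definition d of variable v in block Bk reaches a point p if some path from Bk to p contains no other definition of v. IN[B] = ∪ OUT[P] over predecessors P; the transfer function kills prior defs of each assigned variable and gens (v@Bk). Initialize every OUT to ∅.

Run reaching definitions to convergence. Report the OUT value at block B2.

Per-block solution:
  B0: | IN={a@B0, b@B0, c@B1, e@B1} | OUT={a@B0, b@B0, c@B1, e@B1}
  B1: | IN={a@B0, b@B0, c@B1, e@B1} | OUT={a@B0, b@B0, c@B1, e@B1}
  B2: | IN={a@B0, b@B0, c@B1, e@B1} | OUT={a@B0, b@B2, c@B2, d@B2, e@B1}
  B3: | IN={a@B0, b@B2, c@B2, d@B2, e@B1} | OUT={a@B0, b@B3, c@B3, d@B2, e@B1}
  B4: | IN={a@B0, b@B0, b@B3, c@B1, c@B3, d@B2, e@B1} | OUT={a@B0, b@B0, b@B3, c@B4, d@B4, e@B1, f@B4}
  B5: | IN={a@B0, b@B0, b@B3, c@B4, d@B4, e@B1, f@B4} | OUT={a@B0, b@B0, b@B3, c@B4, d@B4, e@B1, f@B5}
  B6: | IN={a@B0, b@B0, b@B3, c@B3, c@B4, d@B2, d@B4, e@B1, f@B4, f@B5} | OUT={a@B6, b@B0, b@B3, c@B3, c@B4, d@B2, d@B4, e@B1, f@B6}

Merge at B2: IN[B2] = OUT[B1] = {a@B0, b@B0, c@B1, e@B1}
Applying B2's transfer function to that IN value gives OUT[B2] (row B2 above).

Answer: {a@B0, b@B2, c@B2, d@B2, e@B1}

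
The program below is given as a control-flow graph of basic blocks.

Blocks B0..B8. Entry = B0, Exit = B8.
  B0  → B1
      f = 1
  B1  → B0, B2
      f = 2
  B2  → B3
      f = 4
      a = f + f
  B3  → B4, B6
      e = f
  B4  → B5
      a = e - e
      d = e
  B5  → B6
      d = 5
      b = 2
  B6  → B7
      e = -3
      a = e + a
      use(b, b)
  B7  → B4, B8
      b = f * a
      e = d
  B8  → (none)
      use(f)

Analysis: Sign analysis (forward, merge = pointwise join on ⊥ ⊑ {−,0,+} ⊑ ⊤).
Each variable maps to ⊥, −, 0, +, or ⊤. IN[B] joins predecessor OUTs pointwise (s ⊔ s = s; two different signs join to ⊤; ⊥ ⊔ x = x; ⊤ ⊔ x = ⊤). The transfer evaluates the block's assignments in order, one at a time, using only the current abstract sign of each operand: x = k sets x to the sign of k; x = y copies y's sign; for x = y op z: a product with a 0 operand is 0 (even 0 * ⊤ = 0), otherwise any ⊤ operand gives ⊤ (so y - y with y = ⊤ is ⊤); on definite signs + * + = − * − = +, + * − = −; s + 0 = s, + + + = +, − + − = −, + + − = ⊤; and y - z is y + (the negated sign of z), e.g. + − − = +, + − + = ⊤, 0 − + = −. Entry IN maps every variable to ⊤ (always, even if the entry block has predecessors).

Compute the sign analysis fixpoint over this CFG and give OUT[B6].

Fixpoint table:
  B0:   IN=(all ⊤)   OUT={f:+; rest ⊤}
  B1:   IN={f:+; rest ⊤}   OUT={f:+; rest ⊤}
  B2:   IN={f:+; rest ⊤}   OUT={a:+, f:+; rest ⊤}
  B3:   IN={a:+, f:+; rest ⊤}   OUT={a:+, e:+, f:+; rest ⊤}
  B4:   IN={f:+; rest ⊤}   OUT={f:+; rest ⊤}
  B5:   IN={f:+; rest ⊤}   OUT={b:+, d:+, f:+; rest ⊤}
  B6:   IN={f:+; rest ⊤}   OUT={e:-, f:+; rest ⊤}
  B7:   IN={e:-, f:+; rest ⊤}   OUT={f:+; rest ⊤}
  B8:   IN={f:+; rest ⊤}   OUT={f:+; rest ⊤}

Merge at B6: IN[B6] = OUT[B3] ⊔ OUT[B5] = {a: ⊤, b: ⊤, c: ⊤, d: ⊤, e: ⊤, f: +}
Applying B6's transfer function to that IN value gives OUT[B6] (row B6 above).

Answer: {a: ⊤, b: ⊤, c: ⊤, d: ⊤, e: -, f: +}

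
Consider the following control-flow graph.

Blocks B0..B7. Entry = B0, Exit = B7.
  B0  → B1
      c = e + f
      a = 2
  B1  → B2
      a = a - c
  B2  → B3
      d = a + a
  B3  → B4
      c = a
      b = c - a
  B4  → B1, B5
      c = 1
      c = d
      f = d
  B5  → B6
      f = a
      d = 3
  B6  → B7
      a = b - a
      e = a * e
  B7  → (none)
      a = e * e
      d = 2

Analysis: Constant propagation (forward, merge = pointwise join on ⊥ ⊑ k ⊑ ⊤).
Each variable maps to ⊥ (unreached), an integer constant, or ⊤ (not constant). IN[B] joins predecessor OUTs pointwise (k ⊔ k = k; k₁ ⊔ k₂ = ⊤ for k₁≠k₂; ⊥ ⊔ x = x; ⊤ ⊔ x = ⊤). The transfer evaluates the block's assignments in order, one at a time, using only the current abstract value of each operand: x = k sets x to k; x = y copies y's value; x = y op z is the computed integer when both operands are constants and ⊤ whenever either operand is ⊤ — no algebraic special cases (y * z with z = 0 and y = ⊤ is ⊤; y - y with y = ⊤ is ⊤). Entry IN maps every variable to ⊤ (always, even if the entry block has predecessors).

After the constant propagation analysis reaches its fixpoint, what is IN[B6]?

Fixpoint table:
  B0:   IN=(all ⊤)   OUT={a:2; rest ⊤}
  B1:   IN=(all ⊤)   OUT=(all ⊤)
  B2:   IN=(all ⊤)   OUT=(all ⊤)
  B3:   IN=(all ⊤)   OUT=(all ⊤)
  B4:   IN=(all ⊤)   OUT=(all ⊤)
  B5:   IN=(all ⊤)   OUT={d:3; rest ⊤}
  B6:   IN={d:3; rest ⊤}   OUT={d:3; rest ⊤}
  B7:   IN={d:3; rest ⊤}   OUT={d:2; rest ⊤}

Merge at B6: IN[B6] = OUT[B5] = {a: ⊤, b: ⊤, c: ⊤, d: 3, e: ⊤, f: ⊤}

Answer: {a: ⊤, b: ⊤, c: ⊤, d: 3, e: ⊤, f: ⊤}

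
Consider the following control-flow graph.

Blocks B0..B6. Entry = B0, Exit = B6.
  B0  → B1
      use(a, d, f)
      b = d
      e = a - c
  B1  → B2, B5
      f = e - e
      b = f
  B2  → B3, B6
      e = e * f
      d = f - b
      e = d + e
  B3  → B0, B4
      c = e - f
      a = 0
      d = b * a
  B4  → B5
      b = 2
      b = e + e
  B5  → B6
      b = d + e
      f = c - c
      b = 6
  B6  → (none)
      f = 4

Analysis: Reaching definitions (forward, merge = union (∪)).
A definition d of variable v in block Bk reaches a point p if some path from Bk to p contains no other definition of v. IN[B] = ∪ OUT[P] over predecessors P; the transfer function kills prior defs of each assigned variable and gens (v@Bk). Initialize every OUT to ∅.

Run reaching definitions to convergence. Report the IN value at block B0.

Answer: {a@B3, b@B1, c@B3, d@B3, e@B2, f@B1}

Trace:
Fixpoint table:
  B0: | IN={a@B3, b@B1, c@B3, d@B3, e@B2, f@B1} | OUT={a@B3, b@B0, c@B3, d@B3, e@B0, f@B1}
  B1: | IN={a@B3, b@B0, c@B3, d@B3, e@B0, f@B1} | OUT={a@B3, b@B1, c@B3, d@B3, e@B0, f@B1}
  B2: | IN={a@B3, b@B1, c@B3, d@B3, e@B0, f@B1} | OUT={a@B3, b@B1, c@B3, d@B2, e@B2, f@B1}
  B3: | IN={a@B3, b@B1, c@B3, d@B2, e@B2, f@B1} | OUT={a@B3, b@B1, c@B3, d@B3, e@B2, f@B1}
  B4: | IN={a@B3, b@B1, c@B3, d@B3, e@B2, f@B1} | OUT={a@B3, b@B4, c@B3, d@B3, e@B2, f@B1}
  B5: | IN={a@B3, b@B1, b@B4, c@B3, d@B3, e@B0, e@B2, f@B1} | OUT={a@B3, b@B5, c@B3, d@B3, e@B0, e@B2, f@B5}
  B6: | IN={a@B3, b@B1, b@B5, c@B3, d@B2, d@B3, e@B0, e@B2, f@B1, f@B5} | OUT={a@B3, b@B1, b@B5, c@B3, d@B2, d@B3, e@B0, e@B2, f@B6}

Merge at B0 (entry node, so the boundary value {} is joined with the incoming edge(s)): IN[B0] = {} ⊔ OUT[B3] = {a@B3, b@B1, c@B3, d@B3, e@B2, f@B1}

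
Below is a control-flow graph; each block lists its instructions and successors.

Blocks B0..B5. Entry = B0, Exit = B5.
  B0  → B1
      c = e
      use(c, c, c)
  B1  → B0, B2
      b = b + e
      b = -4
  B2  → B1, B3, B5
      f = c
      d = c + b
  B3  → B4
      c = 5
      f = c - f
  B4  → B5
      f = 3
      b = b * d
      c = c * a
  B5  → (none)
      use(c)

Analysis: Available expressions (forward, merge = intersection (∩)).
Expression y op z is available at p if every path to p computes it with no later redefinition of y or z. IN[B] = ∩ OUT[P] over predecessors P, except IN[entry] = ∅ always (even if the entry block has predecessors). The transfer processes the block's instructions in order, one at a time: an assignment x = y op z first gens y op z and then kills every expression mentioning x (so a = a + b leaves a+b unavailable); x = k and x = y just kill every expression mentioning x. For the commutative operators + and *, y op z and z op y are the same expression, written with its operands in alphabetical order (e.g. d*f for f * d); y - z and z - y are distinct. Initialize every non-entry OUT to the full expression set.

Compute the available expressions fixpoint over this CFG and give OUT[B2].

Answer: {b+c}

Derivation:
Fixpoint table:
  B0: | IN={} | OUT={}
  B1: | IN={} | OUT={}
  B2: | IN={} | OUT={b+c}
  B3: | IN={b+c} | OUT={}
  B4: | IN={} | OUT={}
  B5: | IN={} | OUT={}

Merge at B2: IN[B2] = OUT[B1] = {}
Applying B2's transfer function to that IN value gives OUT[B2] (row B2 above).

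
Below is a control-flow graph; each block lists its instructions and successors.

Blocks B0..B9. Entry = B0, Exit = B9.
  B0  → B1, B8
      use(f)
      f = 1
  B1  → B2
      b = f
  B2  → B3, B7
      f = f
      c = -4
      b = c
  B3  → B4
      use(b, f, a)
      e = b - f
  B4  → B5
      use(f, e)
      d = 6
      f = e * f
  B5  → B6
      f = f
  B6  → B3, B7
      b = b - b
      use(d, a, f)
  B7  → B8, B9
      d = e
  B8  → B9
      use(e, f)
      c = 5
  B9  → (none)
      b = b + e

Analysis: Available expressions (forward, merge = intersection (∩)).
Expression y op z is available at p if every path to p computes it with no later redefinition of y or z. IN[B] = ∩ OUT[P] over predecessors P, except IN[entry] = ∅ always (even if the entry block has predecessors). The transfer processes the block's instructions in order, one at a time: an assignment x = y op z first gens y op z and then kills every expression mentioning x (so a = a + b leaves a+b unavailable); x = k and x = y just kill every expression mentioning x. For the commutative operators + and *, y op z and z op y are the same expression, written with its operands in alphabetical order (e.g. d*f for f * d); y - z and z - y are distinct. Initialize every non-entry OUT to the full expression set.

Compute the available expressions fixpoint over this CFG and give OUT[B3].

Per-block solution:
  B0: | IN={} | OUT={}
  B1: | IN={} | OUT={}
  B2: | IN={} | OUT={}
  B3: | IN={} | OUT={b-f}
  B4: | IN={b-f} | OUT={}
  B5: | IN={} | OUT={}
  B6: | IN={} | OUT={}
  B7: | IN={} | OUT={}
  B8: | IN={} | OUT={}
  B9: | IN={} | OUT={}

Merge at B3: IN[B3] = OUT[B2] ∩ OUT[B6] = {}
Applying B3's transfer function to that IN value gives OUT[B3] (row B3 above).

Answer: {b-f}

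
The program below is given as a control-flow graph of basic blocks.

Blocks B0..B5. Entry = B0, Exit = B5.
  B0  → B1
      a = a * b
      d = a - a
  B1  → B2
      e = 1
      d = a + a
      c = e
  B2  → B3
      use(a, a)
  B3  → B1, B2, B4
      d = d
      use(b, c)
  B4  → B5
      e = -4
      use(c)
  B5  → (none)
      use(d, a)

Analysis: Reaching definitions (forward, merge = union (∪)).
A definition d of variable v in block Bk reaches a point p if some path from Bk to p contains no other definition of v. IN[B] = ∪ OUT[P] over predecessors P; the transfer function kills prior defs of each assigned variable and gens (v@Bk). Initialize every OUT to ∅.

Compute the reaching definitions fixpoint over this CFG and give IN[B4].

Per-block solution:
  B0:  IN={}  OUT={a@B0, d@B0}
  B1:  IN={a@B0, c@B1, d@B0, d@B3, e@B1}  OUT={a@B0, c@B1, d@B1, e@B1}
  B2:  IN={a@B0, c@B1, d@B1, d@B3, e@B1}  OUT={a@B0, c@B1, d@B1, d@B3, e@B1}
  B3:  IN={a@B0, c@B1, d@B1, d@B3, e@B1}  OUT={a@B0, c@B1, d@B3, e@B1}
  B4:  IN={a@B0, c@B1, d@B3, e@B1}  OUT={a@B0, c@B1, d@B3, e@B4}
  B5:  IN={a@B0, c@B1, d@B3, e@B4}  OUT={a@B0, c@B1, d@B3, e@B4}

Merge at B4: IN[B4] = OUT[B3] = {a@B0, c@B1, d@B3, e@B1}

Answer: {a@B0, c@B1, d@B3, e@B1}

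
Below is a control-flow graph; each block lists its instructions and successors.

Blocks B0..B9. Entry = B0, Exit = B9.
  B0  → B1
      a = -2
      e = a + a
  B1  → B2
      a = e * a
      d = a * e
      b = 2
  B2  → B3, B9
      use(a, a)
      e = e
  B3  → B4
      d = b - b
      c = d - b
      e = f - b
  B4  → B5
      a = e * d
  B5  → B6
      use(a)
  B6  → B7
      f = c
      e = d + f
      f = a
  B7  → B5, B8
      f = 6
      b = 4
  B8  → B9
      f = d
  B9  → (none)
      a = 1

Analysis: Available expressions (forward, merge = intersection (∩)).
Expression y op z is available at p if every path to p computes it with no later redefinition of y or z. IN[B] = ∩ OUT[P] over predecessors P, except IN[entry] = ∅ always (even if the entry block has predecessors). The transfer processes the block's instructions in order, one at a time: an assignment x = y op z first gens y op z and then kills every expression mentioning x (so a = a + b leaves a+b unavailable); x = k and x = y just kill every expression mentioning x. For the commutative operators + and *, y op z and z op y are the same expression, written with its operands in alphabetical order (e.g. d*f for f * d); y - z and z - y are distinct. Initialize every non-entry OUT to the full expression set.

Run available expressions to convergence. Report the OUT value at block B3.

Answer: {b-b, d-b, f-b}

Derivation:
Fixpoint table:
  B0:  IN={}  OUT={a+a}
  B1:  IN={a+a}  OUT={a*e}
  B2:  IN={a*e}  OUT={}
  B3:  IN={}  OUT={b-b, d-b, f-b}
  B4:  IN={b-b, d-b, f-b}  OUT={b-b, d*e, d-b, f-b}
  B5:  IN={}  OUT={}
  B6:  IN={}  OUT={}
  B7:  IN={}  OUT={}
  B8:  IN={}  OUT={}
  B9:  IN={}  OUT={}

Merge at B3: IN[B3] = OUT[B2] = {}
Applying B3's transfer function to that IN value gives OUT[B3] (row B3 above).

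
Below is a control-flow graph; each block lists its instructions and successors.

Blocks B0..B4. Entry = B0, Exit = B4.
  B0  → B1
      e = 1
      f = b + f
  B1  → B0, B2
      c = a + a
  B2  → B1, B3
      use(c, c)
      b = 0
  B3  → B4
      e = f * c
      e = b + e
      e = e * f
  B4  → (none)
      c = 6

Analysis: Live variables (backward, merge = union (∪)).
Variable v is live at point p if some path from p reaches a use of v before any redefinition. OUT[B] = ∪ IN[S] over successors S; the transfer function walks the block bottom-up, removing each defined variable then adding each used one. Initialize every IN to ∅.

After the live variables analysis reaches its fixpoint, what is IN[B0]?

Fixpoint table:
  B0: | IN={a, b, f} | OUT={a, b, f}
  B1: | IN={a, b, f} | OUT={a, b, c, f}
  B2: | IN={a, c, f} | OUT={a, b, c, f}
  B3: | IN={b, c, f} | OUT={}
  B4: | IN={} | OUT={}

Merge at B0: OUT[B0] = IN[B1] = {a, b, f}
Applying B0's transfer function to that OUT value gives IN[B0] (row B0 above).

Answer: {a, b, f}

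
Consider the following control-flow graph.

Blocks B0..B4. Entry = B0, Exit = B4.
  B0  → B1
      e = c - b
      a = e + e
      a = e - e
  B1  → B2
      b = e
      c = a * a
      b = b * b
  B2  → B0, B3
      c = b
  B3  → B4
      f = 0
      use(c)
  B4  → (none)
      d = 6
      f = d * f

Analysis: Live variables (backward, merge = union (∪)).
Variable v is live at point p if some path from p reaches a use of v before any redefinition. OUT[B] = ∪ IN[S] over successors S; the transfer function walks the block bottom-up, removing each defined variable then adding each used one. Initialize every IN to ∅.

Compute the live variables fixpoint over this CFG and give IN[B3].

Converged values:
  B0: | IN={b, c} | OUT={a, e}
  B1: | IN={a, e} | OUT={b}
  B2: | IN={b} | OUT={b, c}
  B3: | IN={c} | OUT={f}
  B4: | IN={f} | OUT={}

Merge at B3: OUT[B3] = IN[B4] = {f}
Applying B3's transfer function to that OUT value gives IN[B3] (row B3 above).

Answer: {c}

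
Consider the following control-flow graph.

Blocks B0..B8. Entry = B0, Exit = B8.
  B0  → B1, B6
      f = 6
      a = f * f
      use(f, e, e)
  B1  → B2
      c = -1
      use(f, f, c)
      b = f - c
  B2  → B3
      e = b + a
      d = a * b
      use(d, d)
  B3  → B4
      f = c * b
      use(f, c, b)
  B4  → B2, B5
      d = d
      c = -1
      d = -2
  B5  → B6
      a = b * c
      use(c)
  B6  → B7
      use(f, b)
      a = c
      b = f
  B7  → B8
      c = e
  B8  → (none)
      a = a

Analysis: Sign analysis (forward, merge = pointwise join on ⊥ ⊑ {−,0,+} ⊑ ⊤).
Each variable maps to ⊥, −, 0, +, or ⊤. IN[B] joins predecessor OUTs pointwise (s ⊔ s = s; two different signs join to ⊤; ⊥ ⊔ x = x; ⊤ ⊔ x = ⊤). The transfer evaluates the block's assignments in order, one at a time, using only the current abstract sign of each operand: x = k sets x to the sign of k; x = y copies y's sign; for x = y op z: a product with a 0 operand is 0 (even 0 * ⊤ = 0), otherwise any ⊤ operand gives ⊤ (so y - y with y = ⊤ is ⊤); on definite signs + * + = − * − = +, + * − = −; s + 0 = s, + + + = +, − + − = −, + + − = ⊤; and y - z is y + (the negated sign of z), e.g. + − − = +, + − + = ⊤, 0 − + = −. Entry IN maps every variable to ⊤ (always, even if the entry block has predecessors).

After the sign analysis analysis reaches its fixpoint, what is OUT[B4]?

Answer: {a: +, b: +, c: -, d: -, e: +, f: -}

Trace:
Per-block solution:
  B0:  IN=(all ⊤)  OUT={a:+, f:+; rest ⊤}
  B1:  IN={a:+, f:+; rest ⊤}  OUT={a:+, b:+, c:-, f:+; rest ⊤}
  B2:  IN={a:+, b:+, c:-; rest ⊤}  OUT={a:+, b:+, c:-, d:+, e:+; rest ⊤}
  B3:  IN={a:+, b:+, c:-, d:+, e:+; rest ⊤}  OUT={a:+, b:+, c:-, d:+, e:+, f:-; rest ⊤}
  B4:  IN={a:+, b:+, c:-, d:+, e:+, f:-; rest ⊤}  OUT={a:+, b:+, c:-, d:-, e:+, f:-; rest ⊤}
  B5:  IN={a:+, b:+, c:-, d:-, e:+, f:-; rest ⊤}  OUT={a:-, b:+, c:-, d:-, e:+, f:-; rest ⊤}
  B6:  IN=(all ⊤)  OUT=(all ⊤)
  B7:  IN=(all ⊤)  OUT=(all ⊤)
  B8:  IN=(all ⊤)  OUT=(all ⊤)

Merge at B4: IN[B4] = OUT[B3] = {a: +, b: +, c: -, d: +, e: +, f: -}
Applying B4's transfer function to that IN value gives OUT[B4] (row B4 above).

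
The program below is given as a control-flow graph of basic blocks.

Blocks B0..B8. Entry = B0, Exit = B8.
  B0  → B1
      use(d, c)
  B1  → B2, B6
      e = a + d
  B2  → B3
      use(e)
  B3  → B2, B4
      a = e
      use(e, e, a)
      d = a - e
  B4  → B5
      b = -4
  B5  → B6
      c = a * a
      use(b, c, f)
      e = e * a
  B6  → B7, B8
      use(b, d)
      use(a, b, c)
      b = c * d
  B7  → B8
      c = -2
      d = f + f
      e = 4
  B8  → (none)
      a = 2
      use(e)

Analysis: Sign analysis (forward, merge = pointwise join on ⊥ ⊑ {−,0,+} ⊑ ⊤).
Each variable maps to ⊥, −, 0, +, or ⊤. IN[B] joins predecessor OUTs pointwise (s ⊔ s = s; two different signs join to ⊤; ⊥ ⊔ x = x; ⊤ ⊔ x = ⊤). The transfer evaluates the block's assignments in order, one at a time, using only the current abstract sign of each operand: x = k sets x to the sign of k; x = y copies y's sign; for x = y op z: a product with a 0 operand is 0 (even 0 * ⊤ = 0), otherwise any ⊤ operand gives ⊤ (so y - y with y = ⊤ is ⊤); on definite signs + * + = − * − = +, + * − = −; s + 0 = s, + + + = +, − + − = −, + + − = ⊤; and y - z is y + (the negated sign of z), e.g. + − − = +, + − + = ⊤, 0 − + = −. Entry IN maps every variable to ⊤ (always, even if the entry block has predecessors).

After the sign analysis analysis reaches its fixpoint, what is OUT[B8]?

Answer: {a: +, b: ⊤, c: ⊤, d: ⊤, e: ⊤, f: ⊤}

Derivation:
Fixpoint table:
  B0: | IN=(all ⊤) | OUT=(all ⊤)
  B1: | IN=(all ⊤) | OUT=(all ⊤)
  B2: | IN=(all ⊤) | OUT=(all ⊤)
  B3: | IN=(all ⊤) | OUT=(all ⊤)
  B4: | IN=(all ⊤) | OUT={b:-; rest ⊤}
  B5: | IN={b:-; rest ⊤} | OUT={b:-; rest ⊤}
  B6: | IN=(all ⊤) | OUT=(all ⊤)
  B7: | IN=(all ⊤) | OUT={c:-, e:+; rest ⊤}
  B8: | IN=(all ⊤) | OUT={a:+; rest ⊤}

Merge at B8: IN[B8] = OUT[B6] ⊔ OUT[B7] = {a: ⊤, b: ⊤, c: ⊤, d: ⊤, e: ⊤, f: ⊤}
Applying B8's transfer function to that IN value gives OUT[B8] (row B8 above).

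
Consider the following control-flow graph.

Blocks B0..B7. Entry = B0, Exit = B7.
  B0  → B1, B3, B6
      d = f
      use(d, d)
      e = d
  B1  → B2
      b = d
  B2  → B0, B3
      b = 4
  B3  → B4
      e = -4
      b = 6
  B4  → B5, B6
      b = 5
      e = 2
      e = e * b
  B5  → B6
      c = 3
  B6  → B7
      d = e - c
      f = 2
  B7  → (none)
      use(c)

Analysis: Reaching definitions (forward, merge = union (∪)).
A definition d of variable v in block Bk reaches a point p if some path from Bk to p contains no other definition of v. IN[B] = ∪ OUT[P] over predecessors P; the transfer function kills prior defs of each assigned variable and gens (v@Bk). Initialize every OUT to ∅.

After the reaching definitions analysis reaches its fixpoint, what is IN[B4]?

Answer: {b@B3, d@B0, e@B3}

Derivation:
Per-block solution:
  B0: | IN={b@B2, d@B0, e@B0} | OUT={b@B2, d@B0, e@B0}
  B1: | IN={b@B2, d@B0, e@B0} | OUT={b@B1, d@B0, e@B0}
  B2: | IN={b@B1, d@B0, e@B0} | OUT={b@B2, d@B0, e@B0}
  B3: | IN={b@B2, d@B0, e@B0} | OUT={b@B3, d@B0, e@B3}
  B4: | IN={b@B3, d@B0, e@B3} | OUT={b@B4, d@B0, e@B4}
  B5: | IN={b@B4, d@B0, e@B4} | OUT={b@B4, c@B5, d@B0, e@B4}
  B6: | IN={b@B2, b@B4, c@B5, d@B0, e@B0, e@B4} | OUT={b@B2, b@B4, c@B5, d@B6, e@B0, e@B4, f@B6}
  B7: | IN={b@B2, b@B4, c@B5, d@B6, e@B0, e@B4, f@B6} | OUT={b@B2, b@B4, c@B5, d@B6, e@B0, e@B4, f@B6}

Merge at B4: IN[B4] = OUT[B3] = {b@B3, d@B0, e@B3}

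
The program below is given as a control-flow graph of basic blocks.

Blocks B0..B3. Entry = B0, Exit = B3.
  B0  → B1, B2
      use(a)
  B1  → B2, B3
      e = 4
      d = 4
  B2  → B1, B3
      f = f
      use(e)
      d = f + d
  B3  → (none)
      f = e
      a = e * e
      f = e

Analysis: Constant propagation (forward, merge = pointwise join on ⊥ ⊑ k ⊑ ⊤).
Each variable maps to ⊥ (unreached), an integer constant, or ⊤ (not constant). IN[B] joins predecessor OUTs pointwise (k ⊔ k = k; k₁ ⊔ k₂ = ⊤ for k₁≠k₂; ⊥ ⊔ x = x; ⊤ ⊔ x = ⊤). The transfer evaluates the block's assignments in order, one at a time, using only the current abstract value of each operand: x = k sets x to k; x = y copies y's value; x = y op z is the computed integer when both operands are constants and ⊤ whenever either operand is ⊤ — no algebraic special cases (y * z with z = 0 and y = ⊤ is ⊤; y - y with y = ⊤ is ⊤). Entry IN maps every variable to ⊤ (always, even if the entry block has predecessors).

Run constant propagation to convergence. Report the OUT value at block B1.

Answer: {a: ⊤, b: ⊤, c: ⊤, d: 4, e: 4, f: ⊤}

Working:
Fixpoint table:
  B0:  IN=(all ⊤)  OUT=(all ⊤)
  B1:  IN=(all ⊤)  OUT={d:4, e:4; rest ⊤}
  B2:  IN=(all ⊤)  OUT=(all ⊤)
  B3:  IN=(all ⊤)  OUT=(all ⊤)

Merge at B1: IN[B1] = OUT[B0] ⊔ OUT[B2] = {a: ⊤, b: ⊤, c: ⊤, d: ⊤, e: ⊤, f: ⊤}
Applying B1's transfer function to that IN value gives OUT[B1] (row B1 above).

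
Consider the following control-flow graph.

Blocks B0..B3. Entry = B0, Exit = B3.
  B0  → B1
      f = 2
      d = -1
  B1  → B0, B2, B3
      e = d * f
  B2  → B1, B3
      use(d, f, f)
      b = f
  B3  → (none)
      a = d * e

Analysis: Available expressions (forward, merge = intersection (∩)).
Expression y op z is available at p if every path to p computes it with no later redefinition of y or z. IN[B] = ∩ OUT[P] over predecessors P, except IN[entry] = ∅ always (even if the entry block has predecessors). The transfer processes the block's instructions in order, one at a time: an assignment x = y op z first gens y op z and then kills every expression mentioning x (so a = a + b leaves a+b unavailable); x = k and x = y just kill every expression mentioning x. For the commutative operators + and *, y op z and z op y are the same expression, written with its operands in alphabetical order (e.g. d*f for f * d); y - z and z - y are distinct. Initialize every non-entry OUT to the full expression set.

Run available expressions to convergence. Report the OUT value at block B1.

Converged values:
  B0: | IN={} | OUT={}
  B1: | IN={} | OUT={d*f}
  B2: | IN={d*f} | OUT={d*f}
  B3: | IN={d*f} | OUT={d*e, d*f}

Merge at B1: IN[B1] = OUT[B0] ∩ OUT[B2] = {}
Applying B1's transfer function to that IN value gives OUT[B1] (row B1 above).

Answer: {d*f}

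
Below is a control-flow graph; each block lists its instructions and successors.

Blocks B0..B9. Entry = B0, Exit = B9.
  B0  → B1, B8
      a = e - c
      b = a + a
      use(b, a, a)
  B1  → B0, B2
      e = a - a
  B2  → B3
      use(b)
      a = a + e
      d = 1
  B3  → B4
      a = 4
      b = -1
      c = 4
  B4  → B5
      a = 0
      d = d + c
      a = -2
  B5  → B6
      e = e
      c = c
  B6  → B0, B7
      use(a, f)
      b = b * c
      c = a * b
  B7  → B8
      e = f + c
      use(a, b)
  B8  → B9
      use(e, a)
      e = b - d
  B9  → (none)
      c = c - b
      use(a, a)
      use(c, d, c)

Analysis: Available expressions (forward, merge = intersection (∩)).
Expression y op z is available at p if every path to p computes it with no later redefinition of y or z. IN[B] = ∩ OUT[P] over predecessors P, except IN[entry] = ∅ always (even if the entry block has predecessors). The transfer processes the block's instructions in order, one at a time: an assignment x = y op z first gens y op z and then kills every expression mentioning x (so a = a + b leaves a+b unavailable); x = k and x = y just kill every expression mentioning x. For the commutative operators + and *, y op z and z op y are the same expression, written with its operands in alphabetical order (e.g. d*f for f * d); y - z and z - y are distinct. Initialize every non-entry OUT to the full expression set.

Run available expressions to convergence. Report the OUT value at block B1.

Fixpoint table:
  B0:  IN={}  OUT={a+a, e-c}
  B1:  IN={a+a, e-c}  OUT={a+a, a-a}
  B2:  IN={a+a, a-a}  OUT={}
  B3:  IN={}  OUT={}
  B4:  IN={}  OUT={}
  B5:  IN={}  OUT={}
  B6:  IN={}  OUT={a*b}
  B7:  IN={a*b}  OUT={a*b, c+f}
  B8:  IN={}  OUT={b-d}
  B9:  IN={b-d}  OUT={b-d}

Merge at B1: IN[B1] = OUT[B0] = {a+a, e-c}
Applying B1's transfer function to that IN value gives OUT[B1] (row B1 above).

Answer: {a+a, a-a}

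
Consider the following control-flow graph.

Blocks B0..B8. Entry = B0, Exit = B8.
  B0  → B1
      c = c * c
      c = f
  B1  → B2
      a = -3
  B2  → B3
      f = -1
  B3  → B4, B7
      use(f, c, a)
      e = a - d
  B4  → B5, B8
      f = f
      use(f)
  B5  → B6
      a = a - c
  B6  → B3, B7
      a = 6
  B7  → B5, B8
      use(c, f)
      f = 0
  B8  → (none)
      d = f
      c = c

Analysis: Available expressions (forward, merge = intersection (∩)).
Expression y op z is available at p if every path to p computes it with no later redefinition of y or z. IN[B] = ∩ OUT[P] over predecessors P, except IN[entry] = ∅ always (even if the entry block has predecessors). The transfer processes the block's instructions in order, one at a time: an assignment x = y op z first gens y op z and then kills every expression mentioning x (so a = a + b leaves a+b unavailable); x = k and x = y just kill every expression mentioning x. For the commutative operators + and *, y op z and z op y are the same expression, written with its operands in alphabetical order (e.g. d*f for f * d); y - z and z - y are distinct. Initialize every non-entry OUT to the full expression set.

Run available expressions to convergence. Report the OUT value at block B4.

Answer: {a-d}

Trace:
Per-block solution:
  B0:   IN={}   OUT={}
  B1:   IN={}   OUT={}
  B2:   IN={}   OUT={}
  B3:   IN={}   OUT={a-d}
  B4:   IN={a-d}   OUT={a-d}
  B5:   IN={}   OUT={}
  B6:   IN={}   OUT={}
  B7:   IN={}   OUT={}
  B8:   IN={}   OUT={}

Merge at B4: IN[B4] = OUT[B3] = {a-d}
Applying B4's transfer function to that IN value gives OUT[B4] (row B4 above).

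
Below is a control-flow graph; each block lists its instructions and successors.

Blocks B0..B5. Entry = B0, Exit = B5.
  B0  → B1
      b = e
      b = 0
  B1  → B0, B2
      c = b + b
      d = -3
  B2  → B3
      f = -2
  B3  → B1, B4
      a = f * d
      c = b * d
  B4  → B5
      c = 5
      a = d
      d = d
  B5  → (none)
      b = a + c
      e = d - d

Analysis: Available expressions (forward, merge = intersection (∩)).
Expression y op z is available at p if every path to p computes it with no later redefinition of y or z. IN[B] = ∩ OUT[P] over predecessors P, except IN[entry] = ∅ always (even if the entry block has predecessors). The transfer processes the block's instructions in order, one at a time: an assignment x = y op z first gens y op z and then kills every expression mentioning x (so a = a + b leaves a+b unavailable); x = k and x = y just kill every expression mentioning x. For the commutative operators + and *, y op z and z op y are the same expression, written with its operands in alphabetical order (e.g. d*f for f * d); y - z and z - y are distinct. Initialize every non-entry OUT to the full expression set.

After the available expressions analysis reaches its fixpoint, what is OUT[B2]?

Answer: {b+b}

Derivation:
Fixpoint table:
  B0:   IN={}   OUT={}
  B1:   IN={}   OUT={b+b}
  B2:   IN={b+b}   OUT={b+b}
  B3:   IN={b+b}   OUT={b*d, b+b, d*f}
  B4:   IN={b*d, b+b, d*f}   OUT={b+b}
  B5:   IN={b+b}   OUT={a+c, d-d}

Merge at B2: IN[B2] = OUT[B1] = {b+b}
Applying B2's transfer function to that IN value gives OUT[B2] (row B2 above).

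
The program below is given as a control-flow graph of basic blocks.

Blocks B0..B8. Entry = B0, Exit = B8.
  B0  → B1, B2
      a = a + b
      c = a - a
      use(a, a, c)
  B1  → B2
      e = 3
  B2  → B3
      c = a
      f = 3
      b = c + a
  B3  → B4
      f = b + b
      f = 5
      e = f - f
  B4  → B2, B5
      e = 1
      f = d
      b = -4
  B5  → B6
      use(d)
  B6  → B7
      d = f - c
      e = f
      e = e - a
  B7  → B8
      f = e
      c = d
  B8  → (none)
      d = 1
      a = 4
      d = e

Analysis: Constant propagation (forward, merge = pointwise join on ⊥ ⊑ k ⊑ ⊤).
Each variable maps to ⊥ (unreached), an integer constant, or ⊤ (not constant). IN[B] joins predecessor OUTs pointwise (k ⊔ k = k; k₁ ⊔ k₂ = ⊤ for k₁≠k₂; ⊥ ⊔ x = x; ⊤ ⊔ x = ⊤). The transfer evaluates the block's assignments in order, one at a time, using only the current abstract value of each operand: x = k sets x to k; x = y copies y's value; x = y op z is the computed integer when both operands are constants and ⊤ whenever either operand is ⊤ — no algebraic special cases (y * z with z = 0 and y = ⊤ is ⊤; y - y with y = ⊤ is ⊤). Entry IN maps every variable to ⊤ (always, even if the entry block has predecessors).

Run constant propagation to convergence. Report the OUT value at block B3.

Answer: {a: ⊤, b: ⊤, c: ⊤, d: ⊤, e: 0, f: 5}

Derivation:
Converged values:
  B0:  IN=(all ⊤)  OUT=(all ⊤)
  B1:  IN=(all ⊤)  OUT={e:3; rest ⊤}
  B2:  IN=(all ⊤)  OUT={f:3; rest ⊤}
  B3:  IN={f:3; rest ⊤}  OUT={e:0, f:5; rest ⊤}
  B4:  IN={e:0, f:5; rest ⊤}  OUT={b:-4, e:1; rest ⊤}
  B5:  IN={b:-4, e:1; rest ⊤}  OUT={b:-4, e:1; rest ⊤}
  B6:  IN={b:-4, e:1; rest ⊤}  OUT={b:-4; rest ⊤}
  B7:  IN={b:-4; rest ⊤}  OUT={b:-4; rest ⊤}
  B8:  IN={b:-4; rest ⊤}  OUT={a:4, b:-4; rest ⊤}

Merge at B3: IN[B3] = OUT[B2] = {a: ⊤, b: ⊤, c: ⊤, d: ⊤, e: ⊤, f: 3}
Applying B3's transfer function to that IN value gives OUT[B3] (row B3 above).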